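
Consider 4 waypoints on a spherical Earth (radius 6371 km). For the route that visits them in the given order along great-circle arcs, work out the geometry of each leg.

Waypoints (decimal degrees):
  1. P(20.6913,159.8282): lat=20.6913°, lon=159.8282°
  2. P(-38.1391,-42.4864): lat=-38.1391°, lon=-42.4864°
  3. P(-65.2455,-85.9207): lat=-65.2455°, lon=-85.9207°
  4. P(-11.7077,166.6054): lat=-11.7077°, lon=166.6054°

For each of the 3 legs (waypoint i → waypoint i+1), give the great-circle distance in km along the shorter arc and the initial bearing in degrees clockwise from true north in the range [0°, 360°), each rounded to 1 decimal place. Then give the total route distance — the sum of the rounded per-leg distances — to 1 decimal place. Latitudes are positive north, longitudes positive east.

Leg 1: φ1=0.3611313, φ2=-0.6656529, Δφ=-1.0267842, Δλ=-3.5310559 rad; a=sin²(Δφ/2)+cosφ1·cosφ2·sin²(Δλ/2)=0.9494450107; c=2·atan2(√a, √(1-a))=2.688026033; dist=6371·c=17125.414 ≈ 17125.4 km; running total=17125.4 km
Leg 1 bearing: y=sinΔλ·cosφ2=0.29863291, x=cosφ1·sinφ2-sinφ1·cosφ2·cosΔλ=-0.32064796; θ=atan2(y, x)=137.0360° ≈ 137.0°
Leg 2: φ1=-0.6656529, φ2=-1.1387488, Δφ=-0.4730959, Δλ=-0.7580715 rad; a=sin²(Δφ/2)+cosφ1·cosφ2·sin²(Δλ/2)=0.1000114366; c=2·atan2(√a, √(1-a))=0.643539230; dist=6371·c=4099.988 ≈ 4100.0 km; running total=21225.4 km
Leg 2 bearing: y=sinΔλ·cosφ2=-0.28788696, x=cosφ1·sinφ2-sinφ1·cosφ2·cosΔλ=-0.52645768; θ=atan2(y, x)=-151.3285° <0 so +360° → 208.6715° ≈ 208.7°
Leg 3: φ1=-1.1387488, φ2=-0.2043379, Δφ=0.9344109, Δλ=4.4074119 rad; a=sin²(Δφ/2)+cosφ1·cosφ2·sin²(Δλ/2)=0.4694221955; c=2·atan2(√a, √(1-a))=1.509602533; dist=6371·c=9617.678 ≈ 9617.7 km; running total=30843.1 km
Leg 3 bearing: y=sinΔλ·cosφ2=-0.93400943, x=cosφ1·sinφ2-sinφ1·cosφ2·cosΔλ=-0.35197497; θ=atan2(y, x)=-110.6486° <0 so +360° → 249.3514° ≈ 249.4°

Leg 1: dist=17125.4 km, bearing=137.0°
Leg 2: dist=4100.0 km, bearing=208.7°
Leg 3: dist=9617.7 km, bearing=249.4°
Total: 30843.1 km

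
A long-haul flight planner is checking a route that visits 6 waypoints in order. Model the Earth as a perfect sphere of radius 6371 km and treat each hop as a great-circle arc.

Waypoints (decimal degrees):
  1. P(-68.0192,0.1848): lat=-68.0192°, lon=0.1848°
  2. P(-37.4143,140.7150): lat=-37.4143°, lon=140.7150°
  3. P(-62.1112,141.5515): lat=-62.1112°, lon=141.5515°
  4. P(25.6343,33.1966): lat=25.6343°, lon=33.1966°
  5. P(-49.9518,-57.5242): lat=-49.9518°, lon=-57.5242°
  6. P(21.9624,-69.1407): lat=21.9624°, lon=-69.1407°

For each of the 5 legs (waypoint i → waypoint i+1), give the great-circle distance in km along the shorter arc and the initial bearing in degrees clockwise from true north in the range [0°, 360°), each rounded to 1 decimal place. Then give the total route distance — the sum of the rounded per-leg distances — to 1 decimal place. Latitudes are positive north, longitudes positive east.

Leg 1: dist=7838.5 km, bearing=147.6°
Leg 2: dist=2746.8 km, bearing=179.1°
Leg 3: dist=13455.6 km, bearing=266.8°
Leg 4: dist=12207.4 km, bearing=223.1°
Leg 5: dist=8078.2 km, bearing=348.7°
Total: 44326.5 km

Leg 1: φ1=-1.1871590, φ2=-0.6530027, Δφ=0.5341563, Δλ=2.4527147 rad; a=sin²(Δφ/2)+cosφ1·cosφ2·sin²(Δλ/2)=0.3330431469; c=2·atan2(√a, √(1-a))=1.230343772; dist=6371·c=7838.520 ≈ 7838.5 km; running total=7838.5 km
Leg 1 bearing: y=sinΔλ·cosφ2=0.50489029, x=cosφ1·sinφ2-sinφ1·cosφ2·cosΔλ=-0.79598205; θ=atan2(y, x)=147.6131° ≈ 147.6°
Leg 2: φ1=-0.6530027, φ2=-1.0840449, Δφ=-0.4310422, Δλ=0.0145997 rad; a=sin²(Δφ/2)+cosφ1·cosφ2·sin²(Δλ/2)=0.0457544047; c=2·atan2(√a, √(1-a))=0.431136975; dist=6371·c=2746.774 ≈ 2746.8 km; running total=10585.3 km
Leg 2 bearing: y=sinΔλ·cosφ2=0.00682886, x=cosφ1·sinφ2-sinφ1·cosφ2·cosΔλ=-0.41784821; θ=atan2(y, x)=179.0637° ≈ 179.1°
Leg 3: φ1=-1.0840449, φ2=0.4474029, Δφ=1.5314479, Δλ=-1.8911498 rad; a=sin²(Δφ/2)+cosφ1·cosφ2·sin²(Δλ/2)=0.7575894215; c=2·atan2(√a, √(1-a))=2.112012628; dist=6371·c=13455.632 ≈ 13455.6 km; running total=24040.9 km
Leg 3 bearing: y=sinΔλ·cosφ2=-0.85570540, x=cosφ1·sinφ2-sinφ1·cosφ2·cosΔλ=-0.04856991; θ=atan2(y, x)=-93.2486° <0 so +360° → 266.7514° ≈ 266.8°
Leg 4: φ1=0.4474029, φ2=-0.8718234, Δφ=-1.3192263, Δλ=-1.5833767 rad; a=sin²(Δφ/2)+cosφ1·cosφ2·sin²(Δλ/2)=0.6692370083; c=2·atan2(√a, √(1-a))=1.916091047; dist=6371·c=12207.416 ≈ 12207.4 km; running total=36248.3 km
Leg 4 bearing: y=sinΔλ·cosφ2=-0.64338090, x=cosφ1·sinφ2-sinφ1·cosφ2·cosΔλ=-0.68665592; θ=atan2(y, x)=-136.8636° <0 so +360° → 223.1364° ≈ 223.1°
Leg 5: φ1=-0.8718234, φ2=0.3833162, Δφ=1.2551396, Δλ=-0.2027462 rad; a=sin²(Δφ/2)+cosφ1·cosφ2·sin²(Δλ/2)=0.3508909745; c=2·atan2(√a, √(1-a))=1.267971116; dist=6371·c=8078.244 ≈ 8078.2 km; running total=44326.5 km
Leg 5 bearing: y=sinΔλ·cosφ2=-0.18674721, x=cosφ1·sinφ2-sinφ1·cosφ2·cosΔλ=0.93605100; θ=atan2(y, x)=-11.2827° <0 so +360° → 348.7173° ≈ 348.7°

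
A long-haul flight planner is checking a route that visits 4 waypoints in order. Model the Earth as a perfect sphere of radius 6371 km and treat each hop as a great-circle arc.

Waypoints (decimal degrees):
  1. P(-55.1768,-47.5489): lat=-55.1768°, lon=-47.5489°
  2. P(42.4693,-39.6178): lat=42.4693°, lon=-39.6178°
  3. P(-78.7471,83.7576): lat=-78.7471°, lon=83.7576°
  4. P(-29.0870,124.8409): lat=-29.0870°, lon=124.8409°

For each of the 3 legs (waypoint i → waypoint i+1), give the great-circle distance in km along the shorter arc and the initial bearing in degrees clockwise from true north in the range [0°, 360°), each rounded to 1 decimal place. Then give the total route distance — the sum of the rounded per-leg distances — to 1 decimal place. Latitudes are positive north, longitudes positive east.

Leg 1: dist=10883.7 km, bearing=5.9°
Leg 2: dist=15328.3 km, bearing=165.9°
Leg 3: dist=5865.3 km, bearing=46.2°
Total: 32077.3 km

Leg 1: φ1=-0.9630168, φ2=0.7412291, Δφ=1.7042459, Δλ=0.1384238 rad; a=sin²(Δφ/2)+cosφ1·cosφ2·sin²(Δλ/2)=0.5685415117; c=2·atan2(√a, √(1-a))=1.708312360; dist=6371·c=10883.658 ≈ 10883.7 km; running total=10883.7 km
Leg 1 bearing: y=sinΔλ·cosφ2=0.10178106, x=cosφ1·sinφ2-sinφ1·cosφ2·cosΔλ=0.98531663; θ=atan2(y, x)=5.8976° ≈ 5.9°
Leg 2: φ1=0.7412291, φ2=-1.3743962, Δφ=-2.1156253, Δλ=2.1533069 rad; a=sin²(Δφ/2)+cosφ1·cosφ2·sin²(Δλ/2)=0.8707004502; c=2·atan2(√a, √(1-a))=2.405951871; dist=6371·c=15328.319 ≈ 15328.3 km; running total=26212.0 km
Leg 2 bearing: y=sinΔλ·cosφ2=0.16295829, x=cosφ1·sinφ2-sinφ1·cosφ2·cosΔλ=-0.65097565; θ=atan2(y, x)=165.9460° ≈ 165.9°
Leg 3: φ1=-1.3743962, φ2=-0.5076639, Δφ=0.8667323, Δλ=0.7170389 rad; a=sin²(Δφ/2)+cosφ1·cosφ2·sin²(Δλ/2)=0.1973356428; c=2·atan2(√a, √(1-a))=0.920617554; dist=6371·c=5865.254 ≈ 5865.3 km; running total=32077.3 km
Leg 3 bearing: y=sinΔλ·cosφ2=0.57427679, x=cosφ1·sinφ2-sinφ1·cosφ2·cosΔλ=0.55116542; θ=atan2(y, x)=46.1764° ≈ 46.2°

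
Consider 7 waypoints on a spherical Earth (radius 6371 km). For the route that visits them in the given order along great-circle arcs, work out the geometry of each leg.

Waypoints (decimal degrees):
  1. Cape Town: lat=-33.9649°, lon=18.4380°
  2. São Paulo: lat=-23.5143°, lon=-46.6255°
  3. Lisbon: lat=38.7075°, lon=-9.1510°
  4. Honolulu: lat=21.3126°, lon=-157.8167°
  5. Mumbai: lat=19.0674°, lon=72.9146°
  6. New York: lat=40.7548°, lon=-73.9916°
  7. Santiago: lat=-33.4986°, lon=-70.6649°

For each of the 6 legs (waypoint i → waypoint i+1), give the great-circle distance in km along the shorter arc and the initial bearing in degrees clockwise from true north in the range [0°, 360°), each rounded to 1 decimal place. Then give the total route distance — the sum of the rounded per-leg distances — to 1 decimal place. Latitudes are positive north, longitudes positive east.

Leg 1: φ1=-0.5927993, φ2=-0.4104020, Δφ=0.1823974, Δλ=-1.1355723 rad; a=sin²(Δφ/2)+cosφ1·cosφ2·sin²(Δλ/2)=0.2282281310; c=2·atan2(√a, √(1-a))=0.996143113; dist=6371·c=6346.428 ≈ 6346.4 km; running total=6346.4 km
Leg 1 bearing: y=sinΔλ·cosφ2=-0.83147744, x=cosφ1·sinφ2-sinφ1·cosφ2·cosΔλ=-0.11491506; θ=atan2(y, x)=-97.8688° <0 so +360° → 262.1312° ≈ 262.1°
Leg 2: φ1=-0.4104020, φ2=0.6755733, Δφ=1.0859753, Δλ=0.6540534 rad; a=sin²(Δφ/2)+cosφ1·cosφ2·sin²(Δλ/2)=0.3408109618; c=2·atan2(√a, √(1-a))=1.246778287; dist=6371·c=7943.224 ≈ 7943.2 km; running total=14289.6 km
Leg 2 bearing: y=sinΔλ·cosφ2=0.47477052, x=cosφ1·sinφ2-sinφ1·cosφ2·cosΔλ=0.82050494; θ=atan2(y, x)=30.0551° ≈ 30.1°
Leg 3: φ1=0.6755733, φ2=0.3719750, Δφ=-0.3035983, Δλ=-2.5947059 rad; a=sin²(Δφ/2)+cosφ1·cosφ2·sin²(Δλ/2)=0.6968321017; c=2·atan2(√a, √(1-a))=1.975410594; dist=6371·c=12585.341 ≈ 12585.3 km; running total=26874.9 km
Leg 3 bearing: y=sinΔλ·cosφ2=-0.48446634, x=cosφ1·sinφ2-sinφ1·cosφ2·cosΔλ=0.78123035; θ=atan2(y, x)=-31.8044° <0 so +360° → 328.1956° ≈ 328.2°
Leg 4: φ1=0.3719750, φ2=0.3327889, Δφ=-0.0391861, Δλ=4.0270209 rad; a=sin²(Δφ/2)+cosφ1·cosφ2·sin²(Δλ/2)=0.7192923171; c=2·atan2(√a, √(1-a))=2.024819473; dist=6371·c=12900.125 ≈ 12900.1 km; running total=39775.0 km
Leg 4 bearing: y=sinΔλ·cosφ2=-0.73171033, x=cosφ1·sinφ2-sinφ1·cosφ2·cosΔλ=0.52176959; θ=atan2(y, x)=-54.5080° <0 so +360° → 305.4920° ≈ 305.5°
Leg 5: φ1=0.3327889, φ2=0.7113054, Δφ=0.3785165, Δλ=-2.5639969 rad; a=sin²(Δφ/2)+cosφ1·cosφ2·sin²(Δλ/2)=0.6932710719; c=2·atan2(√a, √(1-a))=1.967675679; dist=6371·c=12536.062 ≈ 12536.1 km; running total=52311.1 km
Leg 5 bearing: y=sinΔλ·cosφ2=-0.41360919, x=cosφ1·sinφ2-sinφ1·cosφ2·cosΔλ=0.82432555; θ=atan2(y, x)=-26.6454° <0 so +360° → 333.3546° ≈ 333.4°
Leg 6: φ1=0.7113054, φ2=-0.5846609, Δφ=-1.2959663, Δλ=0.0580619 rad; a=sin²(Δφ/2)+cosφ1·cosφ2·sin²(Δλ/2)=0.3648405654; c=2·atan2(√a, √(1-a))=1.297072111; dist=6371·c=8263.646 ≈ 8263.6 km; running total=60574.7 km
Leg 6 bearing: y=sinΔλ·cosφ2=0.04839055, x=cosφ1·sinφ2-sinφ1·cosφ2·cosΔλ=-0.96155398; θ=atan2(y, x)=177.1190° ≈ 177.1°

Leg 1: dist=6346.4 km, bearing=262.1°
Leg 2: dist=7943.2 km, bearing=30.1°
Leg 3: dist=12585.3 km, bearing=328.2°
Leg 4: dist=12900.1 km, bearing=305.5°
Leg 5: dist=12536.1 km, bearing=333.4°
Leg 6: dist=8263.6 km, bearing=177.1°
Total: 60574.7 km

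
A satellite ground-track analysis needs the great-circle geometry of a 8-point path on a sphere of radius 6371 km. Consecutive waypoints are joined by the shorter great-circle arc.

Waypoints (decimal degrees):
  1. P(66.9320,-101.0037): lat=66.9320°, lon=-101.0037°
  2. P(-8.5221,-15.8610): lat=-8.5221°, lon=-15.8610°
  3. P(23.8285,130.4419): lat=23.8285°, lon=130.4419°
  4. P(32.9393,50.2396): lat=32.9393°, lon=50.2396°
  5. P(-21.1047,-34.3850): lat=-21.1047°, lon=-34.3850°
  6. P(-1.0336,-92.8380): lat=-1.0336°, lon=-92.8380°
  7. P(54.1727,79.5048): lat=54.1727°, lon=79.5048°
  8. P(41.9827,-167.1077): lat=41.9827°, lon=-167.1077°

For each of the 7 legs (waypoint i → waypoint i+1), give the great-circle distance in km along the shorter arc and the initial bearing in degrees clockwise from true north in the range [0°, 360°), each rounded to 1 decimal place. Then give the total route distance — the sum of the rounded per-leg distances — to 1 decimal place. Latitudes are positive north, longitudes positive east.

Leg 1: φ1=1.1681838, φ2=-0.1487387, Δφ=-1.3169225, Δλ=1.4860204 rad; a=sin²(Δφ/2)+cosφ1·cosφ2·sin²(Δλ/2)=0.5517652676; c=2·atan2(√a, √(1-a))=1.674512710; dist=6371·c=10668.320 ≈ 10668.3 km; running total=10668.3 km
Leg 1 bearing: y=sinΔλ·cosφ2=0.98540711, x=cosφ1·sinφ2-sinφ1·cosφ2·cosΔλ=-0.13510834; θ=atan2(y, x)=97.8071° ≈ 97.8°
Leg 2: φ1=-0.1487387, φ2=0.4158858, Δφ=0.5646245, Δλ=2.5534673 rad; a=sin²(Δφ/2)+cosφ1·cosφ2·sin²(Δλ/2)=0.9062645828; c=2·atan2(√a, √(1-a))=2.519274197; dist=6371·c=16050.296 ≈ 16050.3 km; running total=26718.6 km
Leg 2 bearing: y=sinΔλ·cosφ2=0.50751032, x=cosφ1·sinφ2-sinφ1·cosφ2·cosΔλ=0.28675710; θ=atan2(y, x)=60.5324° ≈ 60.5°
Leg 3: φ1=0.4158858, φ2=0.5748992, Δφ=0.1590135, Δλ=-1.3997942 rad; a=sin²(Δφ/2)+cosφ1·cosφ2·sin²(Δλ/2)=0.3248418831; c=2·atan2(√a, √(1-a))=1.212887616; dist=6371·c=7727.307 ≈ 7727.3 km; running total=34445.9 km
Leg 3 bearing: y=sinΔλ·cosφ2=-0.82700645, x=cosφ1·sinφ2-sinφ1·cosφ2·cosΔλ=0.43970316; θ=atan2(y, x)=-62.0013° <0 so +360° → 297.9987° ≈ 298.0°
Leg 4: φ1=0.5748992, φ2=-0.3683465, Δφ=-0.9432457, Δλ=-1.4769779 rad; a=sin²(Δφ/2)+cosφ1·cosφ2·sin²(Δλ/2)=0.5612210896; c=2·atan2(√a, √(1-a))=1.693546533; dist=6371·c=10789.585 ≈ 10789.6 km; running total=45235.5 km
Leg 4 bearing: y=sinΔλ·cosφ2=-0.92882126, x=cosφ1·sinφ2-sinφ1·cosφ2·cosΔλ=-0.34971271; θ=atan2(y, x)=-110.6320° <0 so +360° → 249.3680° ≈ 249.4°
Leg 5: φ1=-0.3683465, φ2=-0.0180397, Δφ=0.3503068, Δλ=-1.0201973 rad; a=sin²(Δφ/2)+cosφ1·cosφ2·sin²(Δλ/2)=0.2527401757; c=2·atan2(√a, √(1-a))=1.053514240; dist=6371·c=6711.939 ≈ 6711.9 km; running total=51947.4 km
Leg 5 bearing: y=sinΔλ·cosφ2=-0.85207260, x=cosφ1·sinφ2-sinφ1·cosφ2·cosΔλ=0.17153015; θ=atan2(y, x)=-78.6180° <0 so +360° → 281.3820° ≈ 281.4°
Leg 6: φ1=-0.0180397, φ2=0.9454920, Δφ=0.9635317, Δλ=3.0079493 rad; a=sin²(Δφ/2)+cosφ1·cosφ2·sin²(Δλ/2)=0.7973278523; c=2·atan2(√a, √(1-a))=2.207633669; dist=6371·c=14064.834 ≈ 14064.8 km; running total=66012.2 km
Leg 6 bearing: y=sinΔλ·cosφ2=0.07799469, x=cosφ1·sinφ2-sinφ1·cosφ2·cosΔλ=0.80018837; θ=atan2(y, x)=5.5671° ≈ 5.6°
Leg 7: φ1=0.9454920, φ2=0.7327363, Δφ=-0.2127556, Δλ=-4.3042001 rad; a=sin²(Δφ/2)+cosφ1·cosφ2·sin²(Δλ/2)=0.3151891171; c=2·atan2(√a, √(1-a))=1.192194400; dist=6371·c=7595.471 ≈ 7595.5 km; running total=73607.7 km
Leg 7 bearing: y=sinΔλ·cosφ2=0.68227438, x=cosφ1·sinφ2-sinφ1·cosφ2·cosΔλ=0.63077842; θ=atan2(y, x)=47.2459° ≈ 47.2°

Leg 1: dist=10668.3 km, bearing=97.8°
Leg 2: dist=16050.3 km, bearing=60.5°
Leg 3: dist=7727.3 km, bearing=298.0°
Leg 4: dist=10789.6 km, bearing=249.4°
Leg 5: dist=6711.9 km, bearing=281.4°
Leg 6: dist=14064.8 km, bearing=5.6°
Leg 7: dist=7595.5 km, bearing=47.2°
Total: 73607.7 km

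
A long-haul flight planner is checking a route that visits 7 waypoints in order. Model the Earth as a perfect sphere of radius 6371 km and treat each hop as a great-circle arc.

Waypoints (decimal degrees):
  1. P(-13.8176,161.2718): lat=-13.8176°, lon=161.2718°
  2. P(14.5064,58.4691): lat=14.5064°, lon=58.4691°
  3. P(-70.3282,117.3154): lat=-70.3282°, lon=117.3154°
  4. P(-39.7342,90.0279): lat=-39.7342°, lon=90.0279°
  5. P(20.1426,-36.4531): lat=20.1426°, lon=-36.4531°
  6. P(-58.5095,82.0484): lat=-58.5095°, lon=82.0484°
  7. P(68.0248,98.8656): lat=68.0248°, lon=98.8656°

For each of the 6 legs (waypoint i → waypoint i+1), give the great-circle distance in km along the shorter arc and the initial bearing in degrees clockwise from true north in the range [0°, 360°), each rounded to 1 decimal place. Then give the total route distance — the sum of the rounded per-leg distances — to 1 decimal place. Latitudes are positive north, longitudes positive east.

Leg 1: dist=11737.1 km, bearing=281.5°
Leg 2: dist=10436.4 km, bearing=163.2°
Leg 3: dist=3746.9 km, bearing=320.5°
Leg 4: dist=14510.4 km, bearing=263.1°
Leg 5: dist=13548.8 km, bearing=147.3°
Leg 6: dist=14136.5 km, bearing=7.8°
Total: 68116.1 km

Leg 1: φ1=-0.2411626, φ2=0.2531844, Δφ=0.4943471, Δλ=-1.7942456 rad; a=sin²(Δφ/2)+cosφ1·cosφ2·sin²(Δλ/2)=0.6340730895; c=2·atan2(√a, √(1-a))=1.842264550; dist=6371·c=11737.067 ≈ 11737.1 km; running total=11737.1 km
Leg 1 bearing: y=sinΔλ·cosφ2=-0.94405116, x=cosφ1·sinφ2-sinφ1·cosφ2·cosΔλ=0.19200270; θ=atan2(y, x)=-78.5039° <0 so +360° → 281.4961° ≈ 281.5°
Leg 2: φ1=0.2531844, φ2=-1.2274586, Δφ=-1.4806431, Δλ=1.0270617 rad; a=sin²(Δφ/2)+cosφ1·cosφ2·sin²(Δλ/2)=0.5336345538; c=2·atan2(√a, √(1-a))=1.638116272; dist=6371·c=10436.439 ≈ 10436.4 km; running total=22173.5 km
Leg 2 bearing: y=sinΔλ·cosφ2=0.28808367, x=cosφ1·sinφ2-sinφ1·cosφ2·cosΔλ=-0.95523959; θ=atan2(y, x)=163.2176° ≈ 163.2°
Leg 3: φ1=-1.2274586, φ2=-0.6934926, Δφ=0.5339660, Δλ=-0.4762567 rad; a=sin²(Δφ/2)+cosφ1·cosφ2·sin²(Δλ/2)=0.0840065486; c=2·atan2(√a, √(1-a))=0.588116875; dist=6371·c=3746.893 ≈ 3746.9 km; running total=25920.4 km
Leg 3 bearing: y=sinΔλ·cosφ2=-0.35256073, x=cosφ1·sinφ2-sinφ1·cosφ2·cosΔλ=0.42836751; θ=atan2(y, x)=-39.4555° <0 so +360° → 320.5445° ≈ 320.5°
Leg 4: φ1=-0.6934926, φ2=0.3515547, Δφ=1.0450473, Δλ=-2.2075099 rad; a=sin²(Δφ/2)+cosφ1·cosφ2·sin²(Δλ/2)=0.8246913748; c=2·atan2(√a, √(1-a))=2.277568804; dist=6371·c=14510.391 ≈ 14510.4 km; running total=40430.8 km
Leg 4 bearing: y=sinΔλ·cosφ2=-0.75487690, x=cosφ1·sinφ2-sinφ1·cosφ2·cosΔλ=-0.09199411; θ=atan2(y, x)=-96.9482° <0 so +360° → 263.0518° ≈ 263.1°
Leg 5: φ1=0.3515547, φ2=-1.0211834, Δφ=-1.3727381, Δλ=2.0682413 rad; a=sin²(Δφ/2)+cosφ1·cosφ2·sin²(Δλ/2)=0.7638286935; c=2·atan2(√a, √(1-a))=2.126636746; dist=6371·c=13548.803 ≈ 13548.8 km; running total=53979.6 km
Leg 5 bearing: y=sinΔλ·cosφ2=0.45904991, x=cosφ1·sinφ2-sinφ1·cosφ2·cosΔλ=-0.71473832; θ=atan2(y, x)=147.2889° ≈ 147.3°
Leg 6: φ1=-1.0211834, φ2=1.1872567, Δφ=2.2084402, Δλ=0.2935155 rad; a=sin²(Δφ/2)+cosφ1·cosφ2·sin²(Δλ/2)=0.8018317911; c=2·atan2(√a, √(1-a))=2.218884821; dist=6371·c=14136.515 ≈ 14136.5 km; running total=68116.1 km
Leg 6 bearing: y=sinΔλ·cosφ2=0.10826475, x=cosφ1·sinφ2-sinφ1·cosφ2·cosΔλ=0.78985380; θ=atan2(y, x)=7.8049° ≈ 7.8°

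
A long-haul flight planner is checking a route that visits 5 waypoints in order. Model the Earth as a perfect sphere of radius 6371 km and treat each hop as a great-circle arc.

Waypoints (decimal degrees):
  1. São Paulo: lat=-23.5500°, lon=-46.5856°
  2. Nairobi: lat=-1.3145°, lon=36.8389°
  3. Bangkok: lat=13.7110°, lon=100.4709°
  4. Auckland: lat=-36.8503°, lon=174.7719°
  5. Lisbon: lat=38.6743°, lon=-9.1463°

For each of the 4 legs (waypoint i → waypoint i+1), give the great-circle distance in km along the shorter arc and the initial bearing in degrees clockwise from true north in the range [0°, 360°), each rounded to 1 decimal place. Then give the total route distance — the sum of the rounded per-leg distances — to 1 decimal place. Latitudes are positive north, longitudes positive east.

Leg 1: dist=9278.9 km, bearing=88.6°
Leg 2: dist=7204.4 km, bearing=74.2°
Leg 3: dist=9572.7 km, bearing=129.5°
Leg 4: dist=19615.4 km, bearing=58.3°
Total: 45671.4 km

Leg 1: φ1=-0.4110250, φ2=-0.0229424, Δφ=0.3880827, Δλ=1.4560322 rad; a=sin²(Δφ/2)+cosφ1·cosφ2·sin²(Δλ/2)=0.4429434987; c=2·atan2(√a, √(1-a))=1.456434203; dist=6371·c=9278.942 ≈ 9278.9 km; running total=9278.9 km
Leg 1 bearing: y=sinΔλ·cosφ2=0.99316039, x=cosφ1·sinφ2-sinφ1·cosφ2·cosΔλ=0.02471161; θ=atan2(y, x)=88.5747° ≈ 88.6°
Leg 2: φ1=-0.0229424, φ2=0.2393021, Δφ=0.2622444, Δλ=1.1105879 rad; a=sin²(Δφ/2)+cosφ1·cosφ2·sin²(Δλ/2)=0.2870361781; c=2·atan2(√a, √(1-a))=1.130809392; dist=6371·c=7204.387 ≈ 7204.4 km; running total=16483.3 km
Leg 2 bearing: y=sinΔλ·cosφ2=0.87042835, x=cosφ1·sinφ2-sinφ1·cosφ2·cosΔλ=0.24686056; θ=atan2(y, x)=74.1662° ≈ 74.2°
Leg 3: φ1=0.2393021, φ2=-0.6431591, Δφ=-0.8824612, Δλ=1.2967971 rad; a=sin²(Δφ/2)+cosφ1·cosφ2·sin²(Δλ/2)=0.4658988013; c=2·atan2(√a, √(1-a))=1.502540944; dist=6371·c=9572.688 ≈ 9572.7 km; running total=26056.0 km
Leg 3 bearing: y=sinΔλ·cosφ2=0.77035470, x=cosφ1·sinφ2-sinφ1·cosφ2·cosΔλ=-0.63395747; θ=atan2(y, x)=129.4524° ≈ 129.5°
Leg 4: φ1=-0.6431591, φ2=0.6749939, Δφ=1.3181529, Δλ=-3.2099781 rad; a=sin²(Δφ/2)+cosφ1·cosφ2·sin²(Δλ/2)=0.9990165444; c=2·atan2(√a, √(1-a))=3.078862179; dist=6371·c=19615.431 ≈ 19615.4 km; running total=45671.4 km
Leg 4 bearing: y=sinΔλ·cosφ2=0.05334769, x=cosφ1·sinφ2-sinφ1·cosφ2·cosΔλ=0.03292382; θ=atan2(y, x)=58.3190° ≈ 58.3°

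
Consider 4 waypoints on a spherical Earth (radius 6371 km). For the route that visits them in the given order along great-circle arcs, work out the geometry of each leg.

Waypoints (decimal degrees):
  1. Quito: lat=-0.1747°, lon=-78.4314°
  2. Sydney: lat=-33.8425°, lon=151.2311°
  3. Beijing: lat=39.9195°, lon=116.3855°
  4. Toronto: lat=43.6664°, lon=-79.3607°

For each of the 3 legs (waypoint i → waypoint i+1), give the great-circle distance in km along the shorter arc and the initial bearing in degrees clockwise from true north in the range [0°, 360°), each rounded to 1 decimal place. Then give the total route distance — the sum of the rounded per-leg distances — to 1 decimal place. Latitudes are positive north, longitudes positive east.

Leg 1: dist=13611.0 km, bearing=228.6°
Leg 2: dist=8948.9 km, bearing=333.6°
Leg 3: dist=10587.4 km, bearing=11.4°
Total: 33147.3 km

Leg 1: φ1=-0.0030491, φ2=-0.5906631, Δφ=-0.5876140, Δλ=4.0083668 rad; a=sin²(Δφ/2)+cosφ1·cosφ2·sin²(Δλ/2)=0.7679595643; c=2·atan2(√a, √(1-a))=2.136392366; dist=6371·c=13610.956 ≈ 13611.0 km; running total=13611.0 km
Leg 1 bearing: y=sinΔλ·cosφ2=-0.63309892, x=cosφ1·sinφ2-sinφ1·cosφ2·cosΔλ=-0.55854852; θ=atan2(y, x)=-131.4202° <0 so +360° → 228.5798° ≈ 228.6°
Leg 2: φ1=-0.5906631, φ2=0.6967267, Δφ=1.2873898, Δλ=-0.6081704 rad; a=sin²(Δφ/2)+cosφ1·cosφ2·sin²(Δλ/2)=0.4172951381; c=2·atan2(√a, √(1-a))=1.404622883; dist=6371·c=8948.852 ≈ 8948.9 km; running total=22559.9 km
Leg 2 bearing: y=sinΔλ·cosφ2=-0.43820803, x=cosφ1·sinφ2-sinφ1·cosφ2·cosΔλ=0.88352326; θ=atan2(y, x)=-26.3804° <0 so +360° → 333.6196° ≈ 333.6°
Leg 3: φ1=0.6967267, φ2=0.7621225, Δφ=0.0653957, Δλ=-3.4164157 rad; a=sin²(Δφ/2)+cosφ1·cosφ2·sin²(Δλ/2)=0.5454470449; c=2·atan2(√a, √(1-a))=1.661816041; dist=6371·c=10587.430 ≈ 10587.4 km; running total=33147.3 km
Leg 3 bearing: y=sinΔλ·cosφ2=0.19630629, x=cosφ1·sinφ2-sinφ1·cosφ2·cosΔλ=0.97632070; θ=atan2(y, x)=11.3687° ≈ 11.4°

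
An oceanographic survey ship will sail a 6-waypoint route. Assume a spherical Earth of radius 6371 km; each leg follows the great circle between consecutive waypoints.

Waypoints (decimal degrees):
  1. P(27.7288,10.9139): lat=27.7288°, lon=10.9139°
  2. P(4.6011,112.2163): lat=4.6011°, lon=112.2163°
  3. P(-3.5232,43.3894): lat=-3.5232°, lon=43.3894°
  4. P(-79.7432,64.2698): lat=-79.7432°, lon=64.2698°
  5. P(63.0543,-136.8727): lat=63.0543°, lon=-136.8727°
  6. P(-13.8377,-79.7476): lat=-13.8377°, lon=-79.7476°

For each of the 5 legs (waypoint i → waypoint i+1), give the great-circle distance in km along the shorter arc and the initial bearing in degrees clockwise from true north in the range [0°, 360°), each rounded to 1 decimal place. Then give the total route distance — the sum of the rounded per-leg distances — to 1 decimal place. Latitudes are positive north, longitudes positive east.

Leg 1: φ1=0.4839589, φ2=0.0803043, Δφ=-0.4036545, Δλ=1.7680604 rad; a=sin²(Δφ/2)+cosφ1·cosφ2·sin²(Δλ/2)=0.5677982644; c=2·atan2(√a, √(1-a))=1.706811854; dist=6371·c=10874.098 ≈ 10874.1 km; running total=10874.1 km
Leg 1 bearing: y=sinΔλ·cosφ2=0.97744629, x=cosφ1·sinφ2-sinφ1·cosφ2·cosΔλ=0.16190224; θ=atan2(y, x)=80.5950° ≈ 80.6°
Leg 2: φ1=0.0803043, φ2=-0.0614914, Δφ=-0.1417958, Δλ=-1.2012560 rad; a=sin²(Δφ/2)+cosφ1·cosφ2·sin²(Δλ/2)=0.3227936164; c=2·atan2(√a, √(1-a))=1.208510331; dist=6371·c=7699.419 ≈ 7699.4 km; running total=18573.5 km
Leg 2 bearing: y=sinΔλ·cosφ2=-0.93073106, x=cosφ1·sinφ2-sinφ1·cosφ2·cosΔλ=-0.09017360; θ=atan2(y, x)=-95.5338° <0 so +360° → 264.4662° ≈ 264.5°
Leg 3: φ1=-0.0614914, φ2=-1.3917814, Δφ=-1.3302900, Δλ=0.3644317 rad; a=sin²(Δφ/2)+cosφ1·cosφ2·sin²(Δλ/2)=0.3867386494; c=2·atan2(√a, √(1-a))=1.342290235; dist=6371·c=8551.731 ≈ 8551.7 km; running total=27125.2 km
Leg 3 bearing: y=sinΔλ·cosφ2=0.06346398, x=cosφ1·sinφ2-sinφ1·cosφ2·cosΔλ=-0.97193610; θ=atan2(y, x)=176.2641° ≈ 176.3°
Leg 4: φ1=-1.3917814, φ2=1.1005051, Δφ=2.4922865, Δλ=-3.5105989 rad; a=sin²(Δφ/2)+cosφ1·cosφ2·sin²(Δλ/2)=0.9762233911; c=2·atan2(√a, √(1-a))=2.831963985; dist=6371·c=18042.443 ≈ 18042.4 km; running total=45167.6 km
Leg 4 bearing: y=sinΔλ·cosφ2=0.16344462, x=cosφ1·sinφ2-sinφ1·cosφ2·cosΔλ=-0.25715945; θ=atan2(y, x)=147.5609° ≈ 147.6°
Leg 5: φ1=1.1005051, φ2=-0.2415134, Δφ=-1.3420186, Δλ=0.9970211 rad; a=sin²(Δφ/2)+cosφ1·cosφ2·sin²(Δλ/2)=0.4871875954; c=2·atan2(√a, √(1-a))=1.545168712; dist=6371·c=9844.270 ≈ 9844.3 km; running total=55011.9 km
Leg 5 bearing: y=sinΔλ·cosφ2=0.81548264, x=cosφ1·sinφ2-sinφ1·cosφ2·cosΔλ=-0.57821400; θ=atan2(y, x)=125.3384° ≈ 125.3°

Leg 1: dist=10874.1 km, bearing=80.6°
Leg 2: dist=7699.4 km, bearing=264.5°
Leg 3: dist=8551.7 km, bearing=176.3°
Leg 4: dist=18042.4 km, bearing=147.6°
Leg 5: dist=9844.3 km, bearing=125.3°
Total: 55011.9 km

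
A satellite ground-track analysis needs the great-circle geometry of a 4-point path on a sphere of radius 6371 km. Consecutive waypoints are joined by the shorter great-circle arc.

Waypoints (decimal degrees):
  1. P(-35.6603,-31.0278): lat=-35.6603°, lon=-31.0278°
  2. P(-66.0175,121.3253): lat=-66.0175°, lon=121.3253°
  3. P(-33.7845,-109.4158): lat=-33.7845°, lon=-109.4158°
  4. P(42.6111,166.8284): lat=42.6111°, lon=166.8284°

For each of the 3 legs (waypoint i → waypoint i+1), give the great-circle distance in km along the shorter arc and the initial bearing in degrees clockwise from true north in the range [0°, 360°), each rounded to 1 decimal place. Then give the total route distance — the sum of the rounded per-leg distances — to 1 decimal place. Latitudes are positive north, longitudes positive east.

Leg 1: φ1=-0.6223896, φ2=-1.1522227, Δφ=-0.5298331, Δλ=2.6590632 rad; a=sin²(Δφ/2)+cosφ1·cosφ2·sin²(Δλ/2)=0.3799432311; c=2·atan2(√a, √(1-a))=1.328313518; dist=6371·c=8462.685 ≈ 8462.7 km; running total=8462.7 km
Leg 1 bearing: y=sinΔλ·cosφ2=0.18860498, x=cosφ1·sinφ2-sinφ1·cosφ2·cosΔλ=-0.95224663; θ=atan2(y, x)=168.7968° ≈ 168.8°
Leg 2: φ1=-1.1522227, φ2=-0.5896508, Δφ=0.5625720, Δλ=-4.0271919 rad; a=sin²(Δφ/2)+cosφ1·cosφ2·sin²(Δλ/2)=0.3528584225; c=2·atan2(√a, √(1-a))=1.272090954; dist=6371·c=8104.491 ≈ 8104.5 km; running total=16567.2 km
Leg 2 bearing: y=sinΔλ·cosφ2=0.64354308, x=cosφ1·sinφ2-sinφ1·cosφ2·cosΔλ=-0.70657606; θ=atan2(y, x)=137.6730° ≈ 137.7°
Leg 3: φ1=-0.5896508, φ2=0.7437040, Δφ=1.3333548, Δλ=4.8213708 rad; a=sin²(Δφ/2)+cosφ1·cosφ2·sin²(Δλ/2)=0.6549696744; c=2·atan2(√a, √(1-a))=1.885925566; dist=6371·c=12015.232 ≈ 12015.2 km; running total=28582.4 km
Leg 3 bearing: y=sinΔλ·cosφ2=-0.73159972, x=cosφ1·sinφ2-sinφ1·cosφ2·cosΔλ=0.60720627; θ=atan2(y, x)=-50.3083° <0 so +360° → 309.6917° ≈ 309.7°

Leg 1: dist=8462.7 km, bearing=168.8°
Leg 2: dist=8104.5 km, bearing=137.7°
Leg 3: dist=12015.2 km, bearing=309.7°
Total: 28582.4 km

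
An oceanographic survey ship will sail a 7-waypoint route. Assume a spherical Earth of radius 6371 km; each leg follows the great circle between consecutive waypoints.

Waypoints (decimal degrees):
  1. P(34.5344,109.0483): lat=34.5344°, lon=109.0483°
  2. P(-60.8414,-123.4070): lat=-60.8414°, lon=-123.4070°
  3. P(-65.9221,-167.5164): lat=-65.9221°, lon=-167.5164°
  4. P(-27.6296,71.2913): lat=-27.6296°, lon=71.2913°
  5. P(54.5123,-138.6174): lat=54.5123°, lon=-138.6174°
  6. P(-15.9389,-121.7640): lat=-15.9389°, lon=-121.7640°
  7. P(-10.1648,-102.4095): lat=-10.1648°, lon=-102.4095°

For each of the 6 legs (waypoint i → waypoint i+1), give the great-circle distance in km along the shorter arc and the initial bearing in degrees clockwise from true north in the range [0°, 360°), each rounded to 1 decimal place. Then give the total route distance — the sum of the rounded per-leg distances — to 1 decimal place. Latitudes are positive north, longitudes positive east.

Leg 1: φ1=0.6027390, φ2=-1.0618828, Δφ=-1.6646217, Δλ=-4.0571103 rad; a=sin²(Δφ/2)+cosφ1·cosφ2·sin²(Δλ/2)=0.8698241714; c=2·atan2(√a, √(1-a))=2.403344008; dist=6371·c=15311.705 ≈ 15311.7 km; running total=15311.7 km
Leg 1 bearing: y=sinΔλ·cosφ2=0.38631307, x=cosφ1·sinφ2-sinφ1·cosφ2·cosΔλ=-0.55107399; θ=atan2(y, x)=144.9688° ≈ 145.0°
Leg 2: φ1=-1.0618828, φ2=-1.1505577, Δφ=-0.0886749, Δλ=-0.7698543 rad; a=sin²(Δφ/2)+cosφ1·cosφ2·sin²(Δλ/2)=0.0299911286; c=2·atan2(√a, √(1-a))=0.348114013; dist=6371·c=2217.834 ≈ 2217.8 km; running total=17529.5 km
Leg 2 bearing: y=sinΔλ·cosφ2=-0.28396541, x=cosφ1·sinφ2-sinφ1·cosφ2·cosΔλ=-0.18902458; θ=atan2(y, x)=-123.6501° <0 so +360° → 236.3499° ≈ 236.3°
Leg 3: φ1=-1.1505577, φ2=-0.4822275, Δφ=0.6683302, Δλ=4.1679806 rad; a=sin²(Δφ/2)+cosφ1·cosφ2·sin²(Δλ/2)=0.3818990688; c=2·atan2(√a, √(1-a))=1.332341084; dist=6371·c=8488.345 ≈ 8488.3 km; running total=26017.8 km
Leg 3 bearing: y=sinΔλ·cosφ2=-0.75788371, x=cosφ1·sinφ2-sinφ1·cosφ2·cosΔλ=-0.60812907; θ=atan2(y, x)=-128.7437° <0 so +360° → 231.2563° ≈ 231.3°
Leg 4: φ1=-0.4822275, φ2=0.9514191, Δφ=1.4336466, Δλ=-3.6635979 rad; a=sin²(Δφ/2)+cosφ1·cosφ2·sin²(Δλ/2)=0.9117182748; c=2·atan2(√a, √(1-a))=2.538237568; dist=6371·c=16171.112 ≈ 16171.1 km; running total=42188.9 km
Leg 4 bearing: y=sinΔλ·cosφ2=0.28946259, x=cosφ1·sinφ2-sinφ1·cosφ2·cosΔλ=0.48802014; θ=atan2(y, x)=30.6737° ≈ 30.7°
Leg 5: φ1=0.9514191, φ2=-0.2781863, Δφ=-1.2296054, Δλ=0.2941473 rad; a=sin²(Δφ/2)+cosφ1·cosφ2·sin²(Δλ/2)=0.3446828362; c=2·atan2(√a, √(1-a))=1.254936026; dist=6371·c=7995.197 ≈ 7995.2 km; running total=50184.1 km
Leg 5 bearing: y=sinΔλ·cosφ2=0.27877780, x=cosφ1·sinφ2-sinφ1·cosφ2·cosΔλ=-0.90872947; θ=atan2(y, x)=162.9452° ≈ 162.9°
Leg 6: φ1=-0.2781863, φ2=-0.1774092, Δφ=0.1007771, Δλ=0.3377998 rad; a=sin²(Δφ/2)+cosφ1·cosφ2·sin²(Δλ/2)=0.0292809876; c=2·atan2(√a, √(1-a))=0.343926321; dist=6371·c=2191.155 ≈ 2191.2 km; running total=52375.3 km
Leg 6 bearing: y=sinΔλ·cosφ2=0.32621022, x=cosφ1·sinφ2-sinφ1·cosφ2·cosΔλ=0.08533076; θ=atan2(y, x)=75.3409° ≈ 75.3°

Leg 1: dist=15311.7 km, bearing=145.0°
Leg 2: dist=2217.8 km, bearing=236.3°
Leg 3: dist=8488.3 km, bearing=231.3°
Leg 4: dist=16171.1 km, bearing=30.7°
Leg 5: dist=7995.2 km, bearing=162.9°
Leg 6: dist=2191.2 km, bearing=75.3°
Total: 52375.3 km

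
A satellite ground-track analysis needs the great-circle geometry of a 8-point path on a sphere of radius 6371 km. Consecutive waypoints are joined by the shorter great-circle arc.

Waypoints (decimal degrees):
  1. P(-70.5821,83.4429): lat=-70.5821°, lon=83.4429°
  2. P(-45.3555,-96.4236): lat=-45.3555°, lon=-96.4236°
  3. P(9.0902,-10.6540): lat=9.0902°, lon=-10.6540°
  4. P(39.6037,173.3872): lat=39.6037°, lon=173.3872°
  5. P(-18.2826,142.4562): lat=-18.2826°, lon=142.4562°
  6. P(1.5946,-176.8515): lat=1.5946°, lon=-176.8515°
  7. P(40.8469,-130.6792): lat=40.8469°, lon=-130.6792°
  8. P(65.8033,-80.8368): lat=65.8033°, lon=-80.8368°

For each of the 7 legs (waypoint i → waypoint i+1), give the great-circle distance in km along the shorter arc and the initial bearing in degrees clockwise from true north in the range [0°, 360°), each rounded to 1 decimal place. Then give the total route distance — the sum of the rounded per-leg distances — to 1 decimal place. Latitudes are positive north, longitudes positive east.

Leg 1: φ1=-1.2318900, φ2=-0.7916028, Δφ=0.4402872, Δλ=-3.1392626 rad; a=sin²(Δφ/2)+cosφ1·cosφ2·sin²(Δλ/2)=0.2813036712; c=2·atan2(√a, √(1-a))=1.118099102; dist=6371·c=7123.409 ≈ 7123.4 km; running total=7123.4 km
Leg 1 bearing: y=sinΔλ·cosφ2=-0.00163731, x=cosφ1·sinφ2-sinφ1·cosφ2·cosΔλ=-0.89926914; θ=atan2(y, x)=-179.8957° <0 so +360° → 180.1043° ≈ 180.1°
Leg 2: φ1=-0.7916028, φ2=0.1586539, Δφ=0.9502567, Δλ=1.4969619 rad; a=sin²(Δφ/2)+cosφ1·cosφ2·sin²(Δλ/2)=0.5306102493; c=2·atan2(√a, √(1-a))=1.632055132; dist=6371·c=10397.823 ≈ 10397.8 km; running total=17521.2 km
Leg 2 bearing: y=sinΔλ·cosφ2=0.98475054, x=cosφ1·sinφ2-sinφ1·cosφ2·cosΔλ=0.16284479; θ=atan2(y, x)=80.6102° ≈ 80.6°
Leg 3: φ1=0.1586539, φ2=0.6912150, Δφ=0.5325610, Δλ=3.2121249 rad; a=sin²(Δφ/2)+cosφ1·cosφ2·sin²(Δλ/2)=0.8290950150; c=2·atan2(√a, √(1-a))=2.289208402; dist=6371·c=14584.547 ≈ 14584.5 km; running total=32105.7 km
Leg 3 bearing: y=sinΔλ·cosφ2=-0.05429808, x=cosφ1·sinφ2-sinφ1·cosφ2·cosΔλ=0.75089121; θ=atan2(y, x)=-4.1359° <0 so +360° → 355.8641° ≈ 355.9°
Leg 4: φ1=0.6912150, φ2=-0.3190916, Δφ=-1.0103065, Δλ=-0.5398478 rad; a=sin²(Δφ/2)+cosφ1·cosφ2·sin²(Δλ/2)=0.2862195070; c=2·atan2(√a, √(1-a))=1.129003341; dist=6371·c=7192.880 ≈ 7192.9 km; running total=39298.6 km
Leg 4 bearing: y=sinΔλ·cosφ2=-0.48805885, x=cosφ1·sinφ2-sinφ1·cosφ2·cosΔλ=-0.76091403; θ=atan2(y, x)=-147.3234° <0 so +360° → 212.6766° ≈ 212.7°
Leg 5: φ1=-0.3190916, φ2=0.0278310, Δφ=0.3469226, Δλ=-5.5729707 rad; a=sin²(Δφ/2)+cosφ1·cosφ2·sin²(Δλ/2)=0.1445304325; c=2·atan2(√a, √(1-a))=0.779963603; dist=6371·c=4969.148 ≈ 4969.1 km; running total=44267.7 km
Leg 5 bearing: y=sinΔλ·cosφ2=0.65174402, x=cosφ1·sinφ2-sinφ1·cosφ2·cosΔλ=0.26418796; θ=atan2(y, x)=67.9346° ≈ 67.9°
Leg 6: φ1=0.0278310, φ2=0.7129129, Δφ=0.6850819, Δλ=0.8058587 rad; a=sin²(Δφ/2)+cosφ1·cosφ2·sin²(Δλ/2)=0.2290800651; c=2·atan2(√a, √(1-a))=0.998171692; dist=6371·c=6359.352 ≈ 6359.4 km; running total=50627.1 km
Leg 6 bearing: y=sinΔλ·cosφ2=0.54572951, x=cosφ1·sinφ2-sinφ1·cosφ2·cosΔλ=0.63920956; θ=atan2(y, x)=40.4893° ≈ 40.5°
Leg 7: φ1=0.7129129, φ2=1.1484842, Δφ=0.4355713, Δλ=0.8699140 rad; a=sin²(Δφ/2)+cosφ1·cosφ2·sin²(Δλ/2)=0.1017361211; c=2·atan2(√a, √(1-a))=0.649266055; dist=6371·c=4136.474 ≈ 4136.5 km; running total=54763.6 km
Leg 7 bearing: y=sinΔλ·cosφ2=0.31325315, x=cosφ1·sinφ2-sinφ1·cosφ2·cosΔλ=0.51712281; θ=atan2(y, x)=31.2059° ≈ 31.2°

Leg 1: dist=7123.4 km, bearing=180.1°
Leg 2: dist=10397.8 km, bearing=80.6°
Leg 3: dist=14584.5 km, bearing=355.9°
Leg 4: dist=7192.9 km, bearing=212.7°
Leg 5: dist=4969.1 km, bearing=67.9°
Leg 6: dist=6359.4 km, bearing=40.5°
Leg 7: dist=4136.5 km, bearing=31.2°
Total: 54763.6 km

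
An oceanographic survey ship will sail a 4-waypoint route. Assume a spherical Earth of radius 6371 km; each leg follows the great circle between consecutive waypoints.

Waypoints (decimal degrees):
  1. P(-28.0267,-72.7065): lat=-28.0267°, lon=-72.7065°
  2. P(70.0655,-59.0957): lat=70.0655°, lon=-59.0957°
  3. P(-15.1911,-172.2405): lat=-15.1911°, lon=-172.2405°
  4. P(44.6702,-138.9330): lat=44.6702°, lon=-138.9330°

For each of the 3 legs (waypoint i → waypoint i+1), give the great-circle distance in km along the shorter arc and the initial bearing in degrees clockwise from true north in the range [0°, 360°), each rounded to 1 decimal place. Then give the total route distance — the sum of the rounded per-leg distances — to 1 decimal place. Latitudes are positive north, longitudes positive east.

Leg 1: φ1=-0.4891582, φ2=1.2228737, Δφ=1.7120319, Δλ=0.2375533 rad; a=sin²(Δφ/2)+cosφ1·cosφ2·sin²(Δλ/2)=0.5746092432; c=2·atan2(√a, √(1-a))=1.720574190; dist=6371·c=10961.778 ≈ 10961.8 km; running total=10961.8 km
Leg 1 bearing: y=sinΔλ·cosφ2=0.08023315, x=cosφ1·sinφ2-sinφ1·cosφ2·cosΔλ=0.98554375; θ=atan2(y, x)=4.6542° ≈ 4.7°
Leg 2: φ1=1.2228737, φ2=-0.2651347, Δφ=-1.4880084, Δλ=-1.9747493 rad; a=sin²(Δφ/2)+cosφ1·cosφ2·sin²(Δλ/2)=0.6878333855; c=2·atan2(√a, √(1-a))=1.955912465; dist=6371·c=12461.118 ≈ 12461.1 km; running total=23422.9 km
Leg 2 bearing: y=sinΔλ·cosφ2=-0.88738404, x=cosφ1·sinφ2-sinφ1·cosφ2·cosΔλ=0.26725275; θ=atan2(y, x)=-73.2393° <0 so +360° → 286.7607° ≈ 286.8°
Leg 3: φ1=-0.2651347, φ2=0.7796421, Δφ=1.0447768, Δλ=0.5813255 rad; a=sin²(Δφ/2)+cosφ1·cosφ2·sin²(Δλ/2)=0.3053211182; c=2·atan2(√a, √(1-a))=1.170862096; dist=6371·c=7459.562 ≈ 7459.6 km; running total=30882.5 km
Leg 3 bearing: y=sinΔλ·cosφ2=0.39052374, x=cosφ1·sinφ2-sinφ1·cosφ2·cosΔλ=0.83420126; θ=atan2(y, x)=25.0862° ≈ 25.1°

Leg 1: dist=10961.8 km, bearing=4.7°
Leg 2: dist=12461.1 km, bearing=286.8°
Leg 3: dist=7459.6 km, bearing=25.1°
Total: 30882.5 km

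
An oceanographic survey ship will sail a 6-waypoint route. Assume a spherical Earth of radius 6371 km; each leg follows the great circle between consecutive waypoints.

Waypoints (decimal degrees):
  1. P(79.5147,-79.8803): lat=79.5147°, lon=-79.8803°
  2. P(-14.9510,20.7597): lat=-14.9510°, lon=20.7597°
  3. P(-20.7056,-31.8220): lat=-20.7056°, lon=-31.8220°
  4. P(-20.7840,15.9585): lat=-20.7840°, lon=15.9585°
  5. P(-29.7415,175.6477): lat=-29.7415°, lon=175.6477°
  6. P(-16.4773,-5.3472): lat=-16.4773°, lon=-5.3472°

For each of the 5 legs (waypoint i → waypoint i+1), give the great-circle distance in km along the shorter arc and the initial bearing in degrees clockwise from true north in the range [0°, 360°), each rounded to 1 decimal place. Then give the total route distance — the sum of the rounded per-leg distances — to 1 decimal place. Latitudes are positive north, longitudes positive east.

Leg 1: φ1=1.3877933, φ2=-0.2609442, Δφ=-1.6487375, Δλ=1.7564994 rad; a=sin²(Δφ/2)+cosφ1·cosφ2·sin²(Δλ/2)=0.6430741289; c=2·atan2(√a, √(1-a))=1.861000908; dist=6371·c=11856.437 ≈ 11856.4 km; running total=11856.4 km
Leg 1 bearing: y=sinΔλ·cosφ2=0.94953555, x=cosφ1·sinφ2-sinφ1·cosφ2·cosΔλ=0.12845780; θ=atan2(y, x)=82.2955° ≈ 82.3°
Leg 2: φ1=-0.2609442, φ2=-0.3613809, Δφ=-0.1004367, Δλ=-0.9177238 rad; a=sin²(Δφ/2)+cosφ1·cosφ2·sin²(Δλ/2)=0.1798207708; c=2·atan2(√a, √(1-a))=0.875831455; dist=6371·c=5579.922 ≈ 5579.9 km; running total=17436.3 km
Leg 2 bearing: y=sinΔλ·cosφ2=-0.74292146, x=cosφ1·sinφ2-sinφ1·cosφ2·cosΔλ=-0.19495831; θ=atan2(y, x)=-104.7041° <0 so +360° → 255.2959° ≈ 255.3°
Leg 3: φ1=-0.3613809, φ2=-0.3627492, Δφ=-0.0013683, Δλ=0.8339270 rad; a=sin²(Δφ/2)+cosφ1·cosφ2·sin²(Δλ/2)=0.1434365702; c=2·atan2(√a, √(1-a))=0.776847829; dist=6371·c=4949.298 ≈ 4949.3 km; running total=22385.6 km
Leg 3 bearing: y=sinΔλ·cosφ2=0.69238282, x=cosφ1·sinφ2-sinφ1·cosφ2·cosΔλ=-0.10980035; θ=atan2(y, x)=99.0111° ≈ 99.0°
Leg 4: φ1=-0.3627492, φ2=-0.5190871, Δφ=-0.1563379, Δλ=2.7871023 rad; a=sin²(Δφ/2)+cosφ1·cosφ2·sin²(Δλ/2)=0.7926308877; c=2·atan2(√a, √(1-a))=2.195999190; dist=6371·c=13990.711 ≈ 13990.7 km; running total=36376.3 km
Leg 4 bearing: y=sinΔλ·cosφ2=0.30138815, x=cosφ1·sinφ2-sinφ1·cosφ2·cosΔλ=-0.75275085; θ=atan2(y, x)=158.1797° ≈ 158.2°
Leg 5: φ1=-0.5190871, φ2=-0.2875831, Δφ=0.2315040, Δλ=-3.1589569 rad; a=sin²(Δφ/2)+cosφ1·cosφ2·sin²(Δλ/2)=0.8458903951; c=2·atan2(√a, √(1-a))=2.334748577; dist=6371·c=14874.683 ≈ 14874.7 km; running total=51251.0 km
Leg 5 bearing: y=sinΔλ·cosφ2=0.01665033, x=cosφ1·sinφ2-sinφ1·cosφ2·cosΔλ=-0.72191558; θ=atan2(y, x)=178.6788° ≈ 178.7°

Leg 1: dist=11856.4 km, bearing=82.3°
Leg 2: dist=5579.9 km, bearing=255.3°
Leg 3: dist=4949.3 km, bearing=99.0°
Leg 4: dist=13990.7 km, bearing=158.2°
Leg 5: dist=14874.7 km, bearing=178.7°
Total: 51251.0 km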